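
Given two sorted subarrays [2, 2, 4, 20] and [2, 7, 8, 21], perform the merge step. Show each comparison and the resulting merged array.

Merging process:

Compare 2 vs 2: take 2 from left. Merged: [2]
Compare 2 vs 2: take 2 from left. Merged: [2, 2]
Compare 4 vs 2: take 2 from right. Merged: [2, 2, 2]
Compare 4 vs 7: take 4 from left. Merged: [2, 2, 2, 4]
Compare 20 vs 7: take 7 from right. Merged: [2, 2, 2, 4, 7]
Compare 20 vs 8: take 8 from right. Merged: [2, 2, 2, 4, 7, 8]
Compare 20 vs 21: take 20 from left. Merged: [2, 2, 2, 4, 7, 8, 20]
Append remaining from right: [21]. Merged: [2, 2, 2, 4, 7, 8, 20, 21]

Final merged array: [2, 2, 2, 4, 7, 8, 20, 21]
Total comparisons: 7

The merged array is [2, 2, 2, 4, 7, 8, 20, 21], requiring 7 comparisons. The merge step runs in O(n) time where n is the total number of elements.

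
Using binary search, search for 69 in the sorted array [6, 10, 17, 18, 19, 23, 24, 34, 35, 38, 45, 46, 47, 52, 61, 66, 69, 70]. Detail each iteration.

Binary search for 69 in [6, 10, 17, 18, 19, 23, 24, 34, 35, 38, 45, 46, 47, 52, 61, 66, 69, 70]:

lo=0, hi=17, mid=8, arr[mid]=35 -> 35 < 69, search right half
lo=9, hi=17, mid=13, arr[mid]=52 -> 52 < 69, search right half
lo=14, hi=17, mid=15, arr[mid]=66 -> 66 < 69, search right half
lo=16, hi=17, mid=16, arr[mid]=69 -> Found target at index 16!

Binary search finds 69 at index 16 after 4 comparisons. The search repeatedly halves the search space by comparing with the middle element.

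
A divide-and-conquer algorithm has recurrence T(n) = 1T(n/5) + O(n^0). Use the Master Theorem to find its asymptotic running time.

Master Theorem for T(n) = 1T(n/5) + O(n^0):

a = 1, b = 5, c = 0
log_b(a) = log_5(1) = 0.0000

Case 2: c = 0 = log_5(1) = 0.0000
T(n) = O(n^0 log n) = O(log n)

For T(n) = 1T(n/5) + O(n^0): log_5(1) = 0.0000. This is Case 2 of the Master Theorem (c = log_b(a), equal work at all levels), giving O(log n).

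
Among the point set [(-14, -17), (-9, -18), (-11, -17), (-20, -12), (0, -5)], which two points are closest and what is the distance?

Computing all pairwise distances among 5 points:

d((-14, -17), (-9, -18)) = 5.099
d((-14, -17), (-11, -17)) = 3.0
d((-14, -17), (-20, -12)) = 7.8102
d((-14, -17), (0, -5)) = 18.4391
d((-9, -18), (-11, -17)) = 2.2361 <-- minimum
d((-9, -18), (-20, -12)) = 12.53
d((-9, -18), (0, -5)) = 15.8114
d((-11, -17), (-20, -12)) = 10.2956
d((-11, -17), (0, -5)) = 16.2788
d((-20, -12), (0, -5)) = 21.1896

Closest pair: (-9, -18) and (-11, -17) with distance 2.2361

The closest pair is (-9, -18) and (-11, -17) with Euclidean distance 2.2361. For 5 points, brute-force pairwise comparison is shown above. For large n, the divide-and-conquer algorithm (sort by x, recurse on halves, check the dividing strip) achieves O(n log n).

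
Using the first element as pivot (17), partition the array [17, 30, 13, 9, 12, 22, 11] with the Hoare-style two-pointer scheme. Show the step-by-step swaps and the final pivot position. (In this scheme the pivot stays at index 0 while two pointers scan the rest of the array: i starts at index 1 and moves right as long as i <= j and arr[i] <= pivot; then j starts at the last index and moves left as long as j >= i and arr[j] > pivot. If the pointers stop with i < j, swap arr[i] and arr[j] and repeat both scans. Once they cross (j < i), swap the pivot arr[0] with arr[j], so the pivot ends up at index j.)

Hoare-style two-pointer partition with pivot = 17:

Initial array: [17, 30, 13, 9, 12, 22, 11]

Pointers start at i = 1, j = 6.
i stops at index 1 (arr[1]=30 > 17), j stops at index 6 (arr[6]=11 <= 17): swap arr[1] and arr[6], array becomes [17, 11, 13, 9, 12, 22, 30]
i ends at 5, j ends at 4: the pointers have crossed (j < i), so scanning stops.

Swap pivot arr[0] with arr[4] to place pivot at position 4: [12, 11, 13, 9, 17, 22, 30]
Pivot position: 4

After partitioning with pivot 17, the array becomes [12, 11, 13, 9, 17, 22, 30]. The pivot is placed at index 4. All elements to the left of the pivot are <= 17, and all elements to the right are > 17.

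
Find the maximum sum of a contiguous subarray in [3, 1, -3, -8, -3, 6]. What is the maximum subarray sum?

Using Kadane's algorithm on [3, 1, -3, -8, -3, 6]:

Scanning through the array:
Position 1 (value 1): max_ending_here = 4, max_so_far = 4
Position 2 (value -3): max_ending_here = 1, max_so_far = 4
Position 3 (value -8): max_ending_here = -7, max_so_far = 4
Position 4 (value -3): max_ending_here = -3, max_so_far = 4
Position 5 (value 6): max_ending_here = 6, max_so_far = 6

Maximum subarray: [6]
Maximum sum: 6

The maximum subarray is [6] with sum 6. This subarray runs from index 5 to index 5.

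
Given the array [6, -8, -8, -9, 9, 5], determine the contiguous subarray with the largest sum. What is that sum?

Using Kadane's algorithm on [6, -8, -8, -9, 9, 5]:

Scanning through the array:
Position 1 (value -8): max_ending_here = -2, max_so_far = 6
Position 2 (value -8): max_ending_here = -8, max_so_far = 6
Position 3 (value -9): max_ending_here = -9, max_so_far = 6
Position 4 (value 9): max_ending_here = 9, max_so_far = 9
Position 5 (value 5): max_ending_here = 14, max_so_far = 14

Maximum subarray: [9, 5]
Maximum sum: 14

The maximum subarray is [9, 5] with sum 14. This subarray runs from index 4 to index 5.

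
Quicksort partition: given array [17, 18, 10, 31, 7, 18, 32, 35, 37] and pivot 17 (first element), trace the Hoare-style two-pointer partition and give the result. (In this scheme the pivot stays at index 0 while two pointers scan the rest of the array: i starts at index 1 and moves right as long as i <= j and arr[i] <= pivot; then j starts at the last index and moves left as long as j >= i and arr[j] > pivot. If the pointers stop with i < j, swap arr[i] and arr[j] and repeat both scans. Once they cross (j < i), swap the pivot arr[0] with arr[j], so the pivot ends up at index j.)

Hoare-style two-pointer partition with pivot = 17:

Initial array: [17, 18, 10, 31, 7, 18, 32, 35, 37]

Pointers start at i = 1, j = 8.
i stops at index 1 (arr[1]=18 > 17), j stops at index 4 (arr[4]=7 <= 17): swap arr[1] and arr[4], array becomes [17, 7, 10, 31, 18, 18, 32, 35, 37]
i ends at 3, j ends at 2: the pointers have crossed (j < i), so scanning stops.

Swap pivot arr[0] with arr[2] to place pivot at position 2: [10, 7, 17, 31, 18, 18, 32, 35, 37]
Pivot position: 2

After partitioning with pivot 17, the array becomes [10, 7, 17, 31, 18, 18, 32, 35, 37]. The pivot is placed at index 2. All elements to the left of the pivot are <= 17, and all elements to the right are > 17.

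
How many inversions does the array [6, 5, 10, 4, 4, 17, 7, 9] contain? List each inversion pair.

Finding inversions in [6, 5, 10, 4, 4, 17, 7, 9]:

(0, 1): arr[0]=6 > arr[1]=5
(0, 3): arr[0]=6 > arr[3]=4
(0, 4): arr[0]=6 > arr[4]=4
(1, 3): arr[1]=5 > arr[3]=4
(1, 4): arr[1]=5 > arr[4]=4
(2, 3): arr[2]=10 > arr[3]=4
(2, 4): arr[2]=10 > arr[4]=4
(2, 6): arr[2]=10 > arr[6]=7
(2, 7): arr[2]=10 > arr[7]=9
(5, 6): arr[5]=17 > arr[6]=7
(5, 7): arr[5]=17 > arr[7]=9

Total inversions: 11

The array has 11 inversion(s): (0,1), (0,3), (0,4), (1,3), (1,4), (2,3), (2,4), (2,6), (2,7), (5,6), (5,7). Each pair (i,j) satisfies i < j and arr[i] > arr[j].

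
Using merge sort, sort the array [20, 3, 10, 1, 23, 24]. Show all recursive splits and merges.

Merge sort trace:

Split: [20, 3, 10, 1, 23, 24] -> [20, 3, 10] and [1, 23, 24]
  Split: [20, 3, 10] -> [20] and [3, 10]
    Split: [3, 10] -> [3] and [10]
    Merge: [3] + [10] -> [3, 10]
  Merge: [20] + [3, 10] -> [3, 10, 20]
  Split: [1, 23, 24] -> [1] and [23, 24]
    Split: [23, 24] -> [23] and [24]
    Merge: [23] + [24] -> [23, 24]
  Merge: [1] + [23, 24] -> [1, 23, 24]
Merge: [3, 10, 20] + [1, 23, 24] -> [1, 3, 10, 20, 23, 24]

Final sorted array: [1, 3, 10, 20, 23, 24]

The merge sort proceeds by recursively splitting the array and merging sorted halves.
After all merges, the sorted array is [1, 3, 10, 20, 23, 24].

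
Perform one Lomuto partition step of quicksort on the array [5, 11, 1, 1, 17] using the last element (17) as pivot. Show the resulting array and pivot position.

Lomuto partition with pivot = 17:

Initial array: [5, 11, 1, 1, 17]

arr[0]=5 <= 17: swap with position 0, array becomes [5, 11, 1, 1, 17]
arr[1]=11 <= 17: swap with position 1, array becomes [5, 11, 1, 1, 17]
arr[2]=1 <= 17: swap with position 2, array becomes [5, 11, 1, 1, 17]
arr[3]=1 <= 17: swap with position 3, array becomes [5, 11, 1, 1, 17]

Place pivot at position 4: [5, 11, 1, 1, 17]
Pivot position: 4

After partitioning with pivot 17, the array becomes [5, 11, 1, 1, 17]. The pivot is placed at index 4. All elements to the left of the pivot are <= 17, and all elements to the right are > 17.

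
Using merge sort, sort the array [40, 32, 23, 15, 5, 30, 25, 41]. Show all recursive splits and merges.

Merge sort trace:

Split: [40, 32, 23, 15, 5, 30, 25, 41] -> [40, 32, 23, 15] and [5, 30, 25, 41]
  Split: [40, 32, 23, 15] -> [40, 32] and [23, 15]
    Split: [40, 32] -> [40] and [32]
    Merge: [40] + [32] -> [32, 40]
    Split: [23, 15] -> [23] and [15]
    Merge: [23] + [15] -> [15, 23]
  Merge: [32, 40] + [15, 23] -> [15, 23, 32, 40]
  Split: [5, 30, 25, 41] -> [5, 30] and [25, 41]
    Split: [5, 30] -> [5] and [30]
    Merge: [5] + [30] -> [5, 30]
    Split: [25, 41] -> [25] and [41]
    Merge: [25] + [41] -> [25, 41]
  Merge: [5, 30] + [25, 41] -> [5, 25, 30, 41]
Merge: [15, 23, 32, 40] + [5, 25, 30, 41] -> [5, 15, 23, 25, 30, 32, 40, 41]

Final sorted array: [5, 15, 23, 25, 30, 32, 40, 41]

The merge sort proceeds by recursively splitting the array and merging sorted halves.
After all merges, the sorted array is [5, 15, 23, 25, 30, 32, 40, 41].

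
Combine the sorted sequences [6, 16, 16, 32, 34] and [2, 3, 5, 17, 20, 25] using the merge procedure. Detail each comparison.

Merging process:

Compare 6 vs 2: take 2 from right. Merged: [2]
Compare 6 vs 3: take 3 from right. Merged: [2, 3]
Compare 6 vs 5: take 5 from right. Merged: [2, 3, 5]
Compare 6 vs 17: take 6 from left. Merged: [2, 3, 5, 6]
Compare 16 vs 17: take 16 from left. Merged: [2, 3, 5, 6, 16]
Compare 16 vs 17: take 16 from left. Merged: [2, 3, 5, 6, 16, 16]
Compare 32 vs 17: take 17 from right. Merged: [2, 3, 5, 6, 16, 16, 17]
Compare 32 vs 20: take 20 from right. Merged: [2, 3, 5, 6, 16, 16, 17, 20]
Compare 32 vs 25: take 25 from right. Merged: [2, 3, 5, 6, 16, 16, 17, 20, 25]
Append remaining from left: [32, 34]. Merged: [2, 3, 5, 6, 16, 16, 17, 20, 25, 32, 34]

Final merged array: [2, 3, 5, 6, 16, 16, 17, 20, 25, 32, 34]
Total comparisons: 9

The merged array is [2, 3, 5, 6, 16, 16, 17, 20, 25, 32, 34], requiring 9 comparisons. The merge step runs in O(n) time where n is the total number of elements.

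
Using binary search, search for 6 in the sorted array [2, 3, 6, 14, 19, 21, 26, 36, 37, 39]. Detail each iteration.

Binary search for 6 in [2, 3, 6, 14, 19, 21, 26, 36, 37, 39]:

lo=0, hi=9, mid=4, arr[mid]=19 -> 19 > 6, search left half
lo=0, hi=3, mid=1, arr[mid]=3 -> 3 < 6, search right half
lo=2, hi=3, mid=2, arr[mid]=6 -> Found target at index 2!

Binary search finds 6 at index 2 after 3 comparisons. The search repeatedly halves the search space by comparing with the middle element.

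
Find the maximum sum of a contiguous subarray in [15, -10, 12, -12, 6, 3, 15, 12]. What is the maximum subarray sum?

Using Kadane's algorithm on [15, -10, 12, -12, 6, 3, 15, 12]:

Scanning through the array:
Position 1 (value -10): max_ending_here = 5, max_so_far = 15
Position 2 (value 12): max_ending_here = 17, max_so_far = 17
Position 3 (value -12): max_ending_here = 5, max_so_far = 17
Position 4 (value 6): max_ending_here = 11, max_so_far = 17
Position 5 (value 3): max_ending_here = 14, max_so_far = 17
Position 6 (value 15): max_ending_here = 29, max_so_far = 29
Position 7 (value 12): max_ending_here = 41, max_so_far = 41

Maximum subarray: [15, -10, 12, -12, 6, 3, 15, 12]
Maximum sum: 41

The maximum subarray is [15, -10, 12, -12, 6, 3, 15, 12] with sum 41. This subarray runs from index 0 to index 7.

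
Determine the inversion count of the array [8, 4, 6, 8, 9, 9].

Finding inversions in [8, 4, 6, 8, 9, 9]:

(0, 1): arr[0]=8 > arr[1]=4
(0, 2): arr[0]=8 > arr[2]=6

Total inversions: 2

The array has 2 inversion(s): (0,1), (0,2). Each pair (i,j) satisfies i < j and arr[i] > arr[j].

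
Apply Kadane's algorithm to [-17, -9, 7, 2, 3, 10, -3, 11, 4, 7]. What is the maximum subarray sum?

Using Kadane's algorithm on [-17, -9, 7, 2, 3, 10, -3, 11, 4, 7]:

Scanning through the array:
Position 1 (value -9): max_ending_here = -9, max_so_far = -9
Position 2 (value 7): max_ending_here = 7, max_so_far = 7
Position 3 (value 2): max_ending_here = 9, max_so_far = 9
Position 4 (value 3): max_ending_here = 12, max_so_far = 12
Position 5 (value 10): max_ending_here = 22, max_so_far = 22
Position 6 (value -3): max_ending_here = 19, max_so_far = 22
Position 7 (value 11): max_ending_here = 30, max_so_far = 30
Position 8 (value 4): max_ending_here = 34, max_so_far = 34
Position 9 (value 7): max_ending_here = 41, max_so_far = 41

Maximum subarray: [7, 2, 3, 10, -3, 11, 4, 7]
Maximum sum: 41

The maximum subarray is [7, 2, 3, 10, -3, 11, 4, 7] with sum 41. This subarray runs from index 2 to index 9.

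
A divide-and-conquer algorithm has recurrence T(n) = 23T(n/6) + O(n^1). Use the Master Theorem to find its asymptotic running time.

Master Theorem for T(n) = 23T(n/6) + O(n^1):

a = 23, b = 6, c = 1
log_b(a) = log_6(23) = 1.7500

Case 1: c = 1 < log_6(23) = 1.7500
T(n) = O(n^(log_6 23))

For T(n) = 23T(n/6) + O(n^1): log_6(23) = 1.7500. This is Case 1 of the Master Theorem (c < log_b(a), work dominated by leaves), giving O(n^(log_6 23)).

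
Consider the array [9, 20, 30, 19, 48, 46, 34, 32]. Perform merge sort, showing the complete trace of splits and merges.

Merge sort trace:

Split: [9, 20, 30, 19, 48, 46, 34, 32] -> [9, 20, 30, 19] and [48, 46, 34, 32]
  Split: [9, 20, 30, 19] -> [9, 20] and [30, 19]
    Split: [9, 20] -> [9] and [20]
    Merge: [9] + [20] -> [9, 20]
    Split: [30, 19] -> [30] and [19]
    Merge: [30] + [19] -> [19, 30]
  Merge: [9, 20] + [19, 30] -> [9, 19, 20, 30]
  Split: [48, 46, 34, 32] -> [48, 46] and [34, 32]
    Split: [48, 46] -> [48] and [46]
    Merge: [48] + [46] -> [46, 48]
    Split: [34, 32] -> [34] and [32]
    Merge: [34] + [32] -> [32, 34]
  Merge: [46, 48] + [32, 34] -> [32, 34, 46, 48]
Merge: [9, 19, 20, 30] + [32, 34, 46, 48] -> [9, 19, 20, 30, 32, 34, 46, 48]

Final sorted array: [9, 19, 20, 30, 32, 34, 46, 48]

The merge sort proceeds by recursively splitting the array and merging sorted halves.
After all merges, the sorted array is [9, 19, 20, 30, 32, 34, 46, 48].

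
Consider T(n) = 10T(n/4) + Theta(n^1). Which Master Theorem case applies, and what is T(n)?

Master Theorem for T(n) = 10T(n/4) + O(n^1):

a = 10, b = 4, c = 1
log_b(a) = log_4(10) = 1.6610

Case 1: c = 1 < log_4(10) = 1.6610
T(n) = O(n^(log_4 10))

For T(n) = 10T(n/4) + O(n^1): log_4(10) = 1.6610. This is Case 1 of the Master Theorem (c < log_b(a), work dominated by leaves), giving O(n^(log_4 10)).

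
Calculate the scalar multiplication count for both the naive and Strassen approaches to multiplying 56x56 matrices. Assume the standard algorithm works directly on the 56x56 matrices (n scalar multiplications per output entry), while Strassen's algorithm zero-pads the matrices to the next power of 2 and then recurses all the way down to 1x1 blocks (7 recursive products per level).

Matrix multiplication for 56x56 matrices:

Strassen's algorithm requires power-of-2 dimensions. Pad 56x56 to 64x64 (next power of 2).

Standard algorithm: 56^3 = 175616 multiplications
Strassen's algorithm: 7^(log2(64)) = 7^6 = 117649 multiplications
Savings: 175616 - 117649 = 57967 multiplications

Standard: 175616 multiplications (56^3). Strassen: 117649 multiplications (7^6, after padding to 64x64). Strassen reduces 8 recursive multiplications to 7 at each level.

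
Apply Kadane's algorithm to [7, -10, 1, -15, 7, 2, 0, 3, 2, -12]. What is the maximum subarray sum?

Using Kadane's algorithm on [7, -10, 1, -15, 7, 2, 0, 3, 2, -12]:

Scanning through the array:
Position 1 (value -10): max_ending_here = -3, max_so_far = 7
Position 2 (value 1): max_ending_here = 1, max_so_far = 7
Position 3 (value -15): max_ending_here = -14, max_so_far = 7
Position 4 (value 7): max_ending_here = 7, max_so_far = 7
Position 5 (value 2): max_ending_here = 9, max_so_far = 9
Position 6 (value 0): max_ending_here = 9, max_so_far = 9
Position 7 (value 3): max_ending_here = 12, max_so_far = 12
Position 8 (value 2): max_ending_here = 14, max_so_far = 14
Position 9 (value -12): max_ending_here = 2, max_so_far = 14

Maximum subarray: [7, 2, 0, 3, 2]
Maximum sum: 14

The maximum subarray is [7, 2, 0, 3, 2] with sum 14. This subarray runs from index 4 to index 8.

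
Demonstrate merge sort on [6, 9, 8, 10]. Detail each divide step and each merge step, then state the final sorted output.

Merge sort trace:

Split: [6, 9, 8, 10] -> [6, 9] and [8, 10]
  Split: [6, 9] -> [6] and [9]
  Merge: [6] + [9] -> [6, 9]
  Split: [8, 10] -> [8] and [10]
  Merge: [8] + [10] -> [8, 10]
Merge: [6, 9] + [8, 10] -> [6, 8, 9, 10]

Final sorted array: [6, 8, 9, 10]

The merge sort proceeds by recursively splitting the array and merging sorted halves.
After all merges, the sorted array is [6, 8, 9, 10].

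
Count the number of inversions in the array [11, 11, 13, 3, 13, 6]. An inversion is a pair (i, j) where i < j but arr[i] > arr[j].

Finding inversions in [11, 11, 13, 3, 13, 6]:

(0, 3): arr[0]=11 > arr[3]=3
(0, 5): arr[0]=11 > arr[5]=6
(1, 3): arr[1]=11 > arr[3]=3
(1, 5): arr[1]=11 > arr[5]=6
(2, 3): arr[2]=13 > arr[3]=3
(2, 5): arr[2]=13 > arr[5]=6
(4, 5): arr[4]=13 > arr[5]=6

Total inversions: 7

The array has 7 inversion(s): (0,3), (0,5), (1,3), (1,5), (2,3), (2,5), (4,5). Each pair (i,j) satisfies i < j and arr[i] > arr[j].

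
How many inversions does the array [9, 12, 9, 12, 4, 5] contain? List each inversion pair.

Finding inversions in [9, 12, 9, 12, 4, 5]:

(0, 4): arr[0]=9 > arr[4]=4
(0, 5): arr[0]=9 > arr[5]=5
(1, 2): arr[1]=12 > arr[2]=9
(1, 4): arr[1]=12 > arr[4]=4
(1, 5): arr[1]=12 > arr[5]=5
(2, 4): arr[2]=9 > arr[4]=4
(2, 5): arr[2]=9 > arr[5]=5
(3, 4): arr[3]=12 > arr[4]=4
(3, 5): arr[3]=12 > arr[5]=5

Total inversions: 9

The array has 9 inversion(s): (0,4), (0,5), (1,2), (1,4), (1,5), (2,4), (2,5), (3,4), (3,5). Each pair (i,j) satisfies i < j and arr[i] > arr[j].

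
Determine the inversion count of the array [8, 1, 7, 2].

Finding inversions in [8, 1, 7, 2]:

(0, 1): arr[0]=8 > arr[1]=1
(0, 2): arr[0]=8 > arr[2]=7
(0, 3): arr[0]=8 > arr[3]=2
(2, 3): arr[2]=7 > arr[3]=2

Total inversions: 4

The array has 4 inversion(s): (0,1), (0,2), (0,3), (2,3). Each pair (i,j) satisfies i < j and arr[i] > arr[j].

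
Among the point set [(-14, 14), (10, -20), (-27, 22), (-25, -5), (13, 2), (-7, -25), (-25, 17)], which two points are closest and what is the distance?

Computing all pairwise distances among 7 points:

d((-14, 14), (10, -20)) = 41.6173
d((-14, 14), (-27, 22)) = 15.2643
d((-14, 14), (-25, -5)) = 21.9545
d((-14, 14), (13, 2)) = 29.5466
d((-14, 14), (-7, -25)) = 39.6232
d((-14, 14), (-25, 17)) = 11.4018
d((10, -20), (-27, 22)) = 55.9732
d((10, -20), (-25, -5)) = 38.0789
d((10, -20), (13, 2)) = 22.2036
d((10, -20), (-7, -25)) = 17.72
d((10, -20), (-25, 17)) = 50.9313
d((-27, 22), (-25, -5)) = 27.074
d((-27, 22), (13, 2)) = 44.7214
d((-27, 22), (-7, -25)) = 51.0784
d((-27, 22), (-25, 17)) = 5.3852 <-- minimum
d((-25, -5), (13, 2)) = 38.6394
d((-25, -5), (-7, -25)) = 26.9072
d((-25, -5), (-25, 17)) = 22.0
d((13, 2), (-7, -25)) = 33.6006
d((13, 2), (-25, 17)) = 40.8534
d((-7, -25), (-25, 17)) = 45.6946

Closest pair: (-27, 22) and (-25, 17) with distance 5.3852

The closest pair is (-27, 22) and (-25, 17) with Euclidean distance 5.3852. For 7 points, brute-force pairwise comparison is shown above. For large n, the divide-and-conquer algorithm (sort by x, recurse on halves, check the dividing strip) achieves O(n log n).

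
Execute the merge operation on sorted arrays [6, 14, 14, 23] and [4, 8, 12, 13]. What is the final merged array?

Merging process:

Compare 6 vs 4: take 4 from right. Merged: [4]
Compare 6 vs 8: take 6 from left. Merged: [4, 6]
Compare 14 vs 8: take 8 from right. Merged: [4, 6, 8]
Compare 14 vs 12: take 12 from right. Merged: [4, 6, 8, 12]
Compare 14 vs 13: take 13 from right. Merged: [4, 6, 8, 12, 13]
Append remaining from left: [14, 14, 23]. Merged: [4, 6, 8, 12, 13, 14, 14, 23]

Final merged array: [4, 6, 8, 12, 13, 14, 14, 23]
Total comparisons: 5

The merged array is [4, 6, 8, 12, 13, 14, 14, 23], requiring 5 comparisons. The merge step runs in O(n) time where n is the total number of elements.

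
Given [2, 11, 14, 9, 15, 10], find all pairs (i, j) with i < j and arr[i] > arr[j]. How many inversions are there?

Finding inversions in [2, 11, 14, 9, 15, 10]:

(1, 3): arr[1]=11 > arr[3]=9
(1, 5): arr[1]=11 > arr[5]=10
(2, 3): arr[2]=14 > arr[3]=9
(2, 5): arr[2]=14 > arr[5]=10
(4, 5): arr[4]=15 > arr[5]=10

Total inversions: 5

The array has 5 inversion(s): (1,3), (1,5), (2,3), (2,5), (4,5). Each pair (i,j) satisfies i < j and arr[i] > arr[j].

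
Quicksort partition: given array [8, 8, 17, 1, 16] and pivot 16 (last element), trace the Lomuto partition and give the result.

Lomuto partition with pivot = 16:

Initial array: [8, 8, 17, 1, 16]

arr[0]=8 <= 16: swap with position 0, array becomes [8, 8, 17, 1, 16]
arr[1]=8 <= 16: swap with position 1, array becomes [8, 8, 17, 1, 16]
arr[2]=17 > 16: no swap
arr[3]=1 <= 16: swap with position 2, array becomes [8, 8, 1, 17, 16]

Place pivot at position 3: [8, 8, 1, 16, 17]
Pivot position: 3

After partitioning with pivot 16, the array becomes [8, 8, 1, 16, 17]. The pivot is placed at index 3. All elements to the left of the pivot are <= 16, and all elements to the right are > 16.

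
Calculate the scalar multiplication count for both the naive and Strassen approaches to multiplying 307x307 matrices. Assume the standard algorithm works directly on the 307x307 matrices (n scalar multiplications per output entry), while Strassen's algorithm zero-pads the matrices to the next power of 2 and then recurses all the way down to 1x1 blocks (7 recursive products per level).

Matrix multiplication for 307x307 matrices:

Strassen's algorithm requires power-of-2 dimensions. Pad 307x307 to 512x512 (next power of 2).

Standard algorithm: 307^3 = 28934443 multiplications
Strassen's algorithm: 7^(log2(512)) = 7^9 = 40353607 multiplications
Difference: 28934443 - 40353607 = -11419164 (Strassen uses MORE here due to padding overhead — for small or just-over-power-of-2 n, padding can outweigh the per-level savings)

Standard: 28934443 multiplications (307^3). Strassen: 40353607 multiplications (7^9, after padding to 512x512). Strassen reduces 8 recursive multiplications to 7 at each level.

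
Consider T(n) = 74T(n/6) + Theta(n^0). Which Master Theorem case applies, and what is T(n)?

Master Theorem for T(n) = 74T(n/6) + O(n^0):

a = 74, b = 6, c = 0
log_b(a) = log_6(74) = 2.4021

Case 1: c = 0 < log_6(74) = 2.4021
T(n) = O(n^(log_6 74))

For T(n) = 74T(n/6) + O(n^0): log_6(74) = 2.4021. This is Case 1 of the Master Theorem (c < log_b(a), work dominated by leaves), giving O(n^(log_6 74)).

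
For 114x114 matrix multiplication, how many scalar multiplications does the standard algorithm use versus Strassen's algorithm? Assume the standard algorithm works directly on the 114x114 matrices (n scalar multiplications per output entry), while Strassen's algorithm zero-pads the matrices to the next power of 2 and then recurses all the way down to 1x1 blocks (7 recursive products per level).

Matrix multiplication for 114x114 matrices:

Strassen's algorithm requires power-of-2 dimensions. Pad 114x114 to 128x128 (next power of 2).

Standard algorithm: 114^3 = 1481544 multiplications
Strassen's algorithm: 7^(log2(128)) = 7^7 = 823543 multiplications
Savings: 1481544 - 823543 = 658001 multiplications

Standard: 1481544 multiplications (114^3). Strassen: 823543 multiplications (7^7, after padding to 128x128). Strassen reduces 8 recursive multiplications to 7 at each level.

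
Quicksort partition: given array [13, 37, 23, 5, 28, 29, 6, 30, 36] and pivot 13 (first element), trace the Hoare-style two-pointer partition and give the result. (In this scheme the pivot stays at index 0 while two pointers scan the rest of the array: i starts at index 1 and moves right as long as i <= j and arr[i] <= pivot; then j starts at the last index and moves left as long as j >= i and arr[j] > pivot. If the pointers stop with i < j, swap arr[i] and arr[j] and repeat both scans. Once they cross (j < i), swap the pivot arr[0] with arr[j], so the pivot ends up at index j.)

Hoare-style two-pointer partition with pivot = 13:

Initial array: [13, 37, 23, 5, 28, 29, 6, 30, 36]

Pointers start at i = 1, j = 8.
i stops at index 1 (arr[1]=37 > 13), j stops at index 6 (arr[6]=6 <= 13): swap arr[1] and arr[6], array becomes [13, 6, 23, 5, 28, 29, 37, 30, 36]
i stops at index 2 (arr[2]=23 > 13), j stops at index 3 (arr[3]=5 <= 13): swap arr[2] and arr[3], array becomes [13, 6, 5, 23, 28, 29, 37, 30, 36]
i ends at 3, j ends at 2: the pointers have crossed (j < i), so scanning stops.

Swap pivot arr[0] with arr[2] to place pivot at position 2: [5, 6, 13, 23, 28, 29, 37, 30, 36]
Pivot position: 2

After partitioning with pivot 13, the array becomes [5, 6, 13, 23, 28, 29, 37, 30, 36]. The pivot is placed at index 2. All elements to the left of the pivot are <= 13, and all elements to the right are > 13.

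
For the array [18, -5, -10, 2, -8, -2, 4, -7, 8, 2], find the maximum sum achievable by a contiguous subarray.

Using Kadane's algorithm on [18, -5, -10, 2, -8, -2, 4, -7, 8, 2]:

Scanning through the array:
Position 1 (value -5): max_ending_here = 13, max_so_far = 18
Position 2 (value -10): max_ending_here = 3, max_so_far = 18
Position 3 (value 2): max_ending_here = 5, max_so_far = 18
Position 4 (value -8): max_ending_here = -3, max_so_far = 18
Position 5 (value -2): max_ending_here = -2, max_so_far = 18
Position 6 (value 4): max_ending_here = 4, max_so_far = 18
Position 7 (value -7): max_ending_here = -3, max_so_far = 18
Position 8 (value 8): max_ending_here = 8, max_so_far = 18
Position 9 (value 2): max_ending_here = 10, max_so_far = 18

Maximum subarray: [18]
Maximum sum: 18

The maximum subarray is [18] with sum 18. This subarray runs from index 0 to index 0.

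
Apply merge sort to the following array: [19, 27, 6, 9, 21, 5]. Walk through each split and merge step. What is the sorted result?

Merge sort trace:

Split: [19, 27, 6, 9, 21, 5] -> [19, 27, 6] and [9, 21, 5]
  Split: [19, 27, 6] -> [19] and [27, 6]
    Split: [27, 6] -> [27] and [6]
    Merge: [27] + [6] -> [6, 27]
  Merge: [19] + [6, 27] -> [6, 19, 27]
  Split: [9, 21, 5] -> [9] and [21, 5]
    Split: [21, 5] -> [21] and [5]
    Merge: [21] + [5] -> [5, 21]
  Merge: [9] + [5, 21] -> [5, 9, 21]
Merge: [6, 19, 27] + [5, 9, 21] -> [5, 6, 9, 19, 21, 27]

Final sorted array: [5, 6, 9, 19, 21, 27]

The merge sort proceeds by recursively splitting the array and merging sorted halves.
After all merges, the sorted array is [5, 6, 9, 19, 21, 27].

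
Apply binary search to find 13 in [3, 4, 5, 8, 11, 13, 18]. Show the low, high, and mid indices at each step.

Binary search for 13 in [3, 4, 5, 8, 11, 13, 18]:

lo=0, hi=6, mid=3, arr[mid]=8 -> 8 < 13, search right half
lo=4, hi=6, mid=5, arr[mid]=13 -> Found target at index 5!

Binary search finds 13 at index 5 after 2 comparisons. The search repeatedly halves the search space by comparing with the middle element.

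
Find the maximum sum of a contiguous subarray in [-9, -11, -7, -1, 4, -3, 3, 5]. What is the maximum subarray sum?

Using Kadane's algorithm on [-9, -11, -7, -1, 4, -3, 3, 5]:

Scanning through the array:
Position 1 (value -11): max_ending_here = -11, max_so_far = -9
Position 2 (value -7): max_ending_here = -7, max_so_far = -7
Position 3 (value -1): max_ending_here = -1, max_so_far = -1
Position 4 (value 4): max_ending_here = 4, max_so_far = 4
Position 5 (value -3): max_ending_here = 1, max_so_far = 4
Position 6 (value 3): max_ending_here = 4, max_so_far = 4
Position 7 (value 5): max_ending_here = 9, max_so_far = 9

Maximum subarray: [4, -3, 3, 5]
Maximum sum: 9

The maximum subarray is [4, -3, 3, 5] with sum 9. This subarray runs from index 4 to index 7.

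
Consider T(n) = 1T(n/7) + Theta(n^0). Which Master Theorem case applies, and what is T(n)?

Master Theorem for T(n) = 1T(n/7) + O(n^0):

a = 1, b = 7, c = 0
log_b(a) = log_7(1) = 0.0000

Case 2: c = 0 = log_7(1) = 0.0000
T(n) = O(n^0 log n) = O(log n)

For T(n) = 1T(n/7) + O(n^0): log_7(1) = 0.0000. This is Case 2 of the Master Theorem (c = log_b(a), equal work at all levels), giving O(log n).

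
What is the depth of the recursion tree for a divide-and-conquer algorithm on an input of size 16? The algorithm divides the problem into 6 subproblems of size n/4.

For divide and conquer with division factor 4:

Problem sizes at each level:
Level 0: 16
Level 1: 4
Level 2: 1

The root is level 0 and the size-1 base case is level 2 (the tree spans levels 0 through 2, i.e. 3 levels counting the root), so the depth is the number of divisions: log_4(16) = 2

The recursion tree depth is log_4(16) = 2. At each level, the problem size is divided by 4, so it takes 2 divisions to reduce to a base case of size 1. The algorithm makes 6 recursive calls at each level.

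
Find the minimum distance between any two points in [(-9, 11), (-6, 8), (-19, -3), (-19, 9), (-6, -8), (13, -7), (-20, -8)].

Computing all pairwise distances among 7 points:

d((-9, 11), (-6, 8)) = 4.2426 <-- minimum
d((-9, 11), (-19, -3)) = 17.2047
d((-9, 11), (-19, 9)) = 10.198
d((-9, 11), (-6, -8)) = 19.2354
d((-9, 11), (13, -7)) = 28.4253
d((-9, 11), (-20, -8)) = 21.9545
d((-6, 8), (-19, -3)) = 17.0294
d((-6, 8), (-19, 9)) = 13.0384
d((-6, 8), (-6, -8)) = 16.0
d((-6, 8), (13, -7)) = 24.2074
d((-6, 8), (-20, -8)) = 21.2603
d((-19, -3), (-19, 9)) = 12.0
d((-19, -3), (-6, -8)) = 13.9284
d((-19, -3), (13, -7)) = 32.249
d((-19, -3), (-20, -8)) = 5.099
d((-19, 9), (-6, -8)) = 21.4009
d((-19, 9), (13, -7)) = 35.7771
d((-19, 9), (-20, -8)) = 17.0294
d((-6, -8), (13, -7)) = 19.0263
d((-6, -8), (-20, -8)) = 14.0
d((13, -7), (-20, -8)) = 33.0151

Closest pair: (-9, 11) and (-6, 8) with distance 4.2426

The closest pair is (-9, 11) and (-6, 8) with Euclidean distance 4.2426. For 7 points, brute-force pairwise comparison is shown above. For large n, the divide-and-conquer algorithm (sort by x, recurse on halves, check the dividing strip) achieves O(n log n).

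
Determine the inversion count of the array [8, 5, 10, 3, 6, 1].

Finding inversions in [8, 5, 10, 3, 6, 1]:

(0, 1): arr[0]=8 > arr[1]=5
(0, 3): arr[0]=8 > arr[3]=3
(0, 4): arr[0]=8 > arr[4]=6
(0, 5): arr[0]=8 > arr[5]=1
(1, 3): arr[1]=5 > arr[3]=3
(1, 5): arr[1]=5 > arr[5]=1
(2, 3): arr[2]=10 > arr[3]=3
(2, 4): arr[2]=10 > arr[4]=6
(2, 5): arr[2]=10 > arr[5]=1
(3, 5): arr[3]=3 > arr[5]=1
(4, 5): arr[4]=6 > arr[5]=1

Total inversions: 11

The array has 11 inversion(s): (0,1), (0,3), (0,4), (0,5), (1,3), (1,5), (2,3), (2,4), (2,5), (3,5), (4,5). Each pair (i,j) satisfies i < j and arr[i] > arr[j].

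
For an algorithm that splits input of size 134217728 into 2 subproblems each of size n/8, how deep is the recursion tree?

For divide and conquer with division factor 8:

Problem sizes at each level:
Level 0: 134217728
Level 1: 16777216
Level 2: 2097152
Level 3: 262144
Level 4: 32768
Level 5: 4096
Level 6: 512
Level 7: 64
Level 8: 8
Level 9: 1

The root is level 0 and the size-1 base case is level 9 (the tree spans levels 0 through 9, i.e. 10 levels counting the root), so the depth is the number of divisions: log_8(134217728) = 9

The recursion tree depth is log_8(134217728) = 9. At each level, the problem size is divided by 8, so it takes 9 divisions to reduce to a base case of size 1. The algorithm makes 2 recursive calls at each level.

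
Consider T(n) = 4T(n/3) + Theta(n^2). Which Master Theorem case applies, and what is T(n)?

Master Theorem for T(n) = 4T(n/3) + O(n^2):

a = 4, b = 3, c = 2
log_b(a) = log_3(4) = 1.2619

Case 3: c = 2 > log_3(4) = 1.2619
T(n) = O(n^2) = O(n^2)

For T(n) = 4T(n/3) + O(n^2): log_3(4) = 1.2619. This is Case 3 of the Master Theorem (c > log_b(a), work dominated by root), giving O(n^2).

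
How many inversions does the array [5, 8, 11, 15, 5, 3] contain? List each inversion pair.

Finding inversions in [5, 8, 11, 15, 5, 3]:

(0, 5): arr[0]=5 > arr[5]=3
(1, 4): arr[1]=8 > arr[4]=5
(1, 5): arr[1]=8 > arr[5]=3
(2, 4): arr[2]=11 > arr[4]=5
(2, 5): arr[2]=11 > arr[5]=3
(3, 4): arr[3]=15 > arr[4]=5
(3, 5): arr[3]=15 > arr[5]=3
(4, 5): arr[4]=5 > arr[5]=3

Total inversions: 8

The array has 8 inversion(s): (0,5), (1,4), (1,5), (2,4), (2,5), (3,4), (3,5), (4,5). Each pair (i,j) satisfies i < j and arr[i] > arr[j].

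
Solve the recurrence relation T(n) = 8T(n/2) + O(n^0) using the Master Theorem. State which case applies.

Master Theorem for T(n) = 8T(n/2) + O(n^0):

a = 8, b = 2, c = 0
log_b(a) = log_2(8) = 3.0000

Case 1: c = 0 < log_2(8) = 3.0000
T(n) = O(n^(log_2 8)) = O(n^3)

For T(n) = 8T(n/2) + O(n^0): log_2(8) = 3.0000. This is Case 1 of the Master Theorem (c < log_b(a), work dominated by leaves), giving O(n^3).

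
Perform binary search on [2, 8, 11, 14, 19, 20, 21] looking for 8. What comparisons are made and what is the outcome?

Binary search for 8 in [2, 8, 11, 14, 19, 20, 21]:

lo=0, hi=6, mid=3, arr[mid]=14 -> 14 > 8, search left half
lo=0, hi=2, mid=1, arr[mid]=8 -> Found target at index 1!

Binary search finds 8 at index 1 after 2 comparisons. The search repeatedly halves the search space by comparing with the middle element.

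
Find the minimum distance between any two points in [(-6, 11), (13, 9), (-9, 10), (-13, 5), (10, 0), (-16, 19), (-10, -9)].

Computing all pairwise distances among 7 points:

d((-6, 11), (13, 9)) = 19.105
d((-6, 11), (-9, 10)) = 3.1623 <-- minimum
d((-6, 11), (-13, 5)) = 9.2195
d((-6, 11), (10, 0)) = 19.4165
d((-6, 11), (-16, 19)) = 12.8062
d((-6, 11), (-10, -9)) = 20.3961
d((13, 9), (-9, 10)) = 22.0227
d((13, 9), (-13, 5)) = 26.3059
d((13, 9), (10, 0)) = 9.4868
d((13, 9), (-16, 19)) = 30.6757
d((13, 9), (-10, -9)) = 29.2062
d((-9, 10), (-13, 5)) = 6.4031
d((-9, 10), (10, 0)) = 21.4709
d((-9, 10), (-16, 19)) = 11.4018
d((-9, 10), (-10, -9)) = 19.0263
d((-13, 5), (10, 0)) = 23.5372
d((-13, 5), (-16, 19)) = 14.3178
d((-13, 5), (-10, -9)) = 14.3178
d((10, 0), (-16, 19)) = 32.2025
d((10, 0), (-10, -9)) = 21.9317
d((-16, 19), (-10, -9)) = 28.6356

Closest pair: (-6, 11) and (-9, 10) with distance 3.1623

The closest pair is (-6, 11) and (-9, 10) with Euclidean distance 3.1623. For 7 points, brute-force pairwise comparison is shown above. For large n, the divide-and-conquer algorithm (sort by x, recurse on halves, check the dividing strip) achieves O(n log n).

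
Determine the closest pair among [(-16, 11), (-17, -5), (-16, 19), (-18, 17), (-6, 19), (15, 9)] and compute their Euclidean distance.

Computing all pairwise distances among 6 points:

d((-16, 11), (-17, -5)) = 16.0312
d((-16, 11), (-16, 19)) = 8.0
d((-16, 11), (-18, 17)) = 6.3246
d((-16, 11), (-6, 19)) = 12.8062
d((-16, 11), (15, 9)) = 31.0644
d((-17, -5), (-16, 19)) = 24.0208
d((-17, -5), (-18, 17)) = 22.0227
d((-17, -5), (-6, 19)) = 26.4008
d((-17, -5), (15, 9)) = 34.9285
d((-16, 19), (-18, 17)) = 2.8284 <-- minimum
d((-16, 19), (-6, 19)) = 10.0
d((-16, 19), (15, 9)) = 32.573
d((-18, 17), (-6, 19)) = 12.1655
d((-18, 17), (15, 9)) = 33.9559
d((-6, 19), (15, 9)) = 23.2594

Closest pair: (-16, 19) and (-18, 17) with distance 2.8284

The closest pair is (-16, 19) and (-18, 17) with Euclidean distance 2.8284. For 6 points, brute-force pairwise comparison is shown above. For large n, the divide-and-conquer algorithm (sort by x, recurse on halves, check the dividing strip) achieves O(n log n).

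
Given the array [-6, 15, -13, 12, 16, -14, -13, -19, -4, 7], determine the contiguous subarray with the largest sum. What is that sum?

Using Kadane's algorithm on [-6, 15, -13, 12, 16, -14, -13, -19, -4, 7]:

Scanning through the array:
Position 1 (value 15): max_ending_here = 15, max_so_far = 15
Position 2 (value -13): max_ending_here = 2, max_so_far = 15
Position 3 (value 12): max_ending_here = 14, max_so_far = 15
Position 4 (value 16): max_ending_here = 30, max_so_far = 30
Position 5 (value -14): max_ending_here = 16, max_so_far = 30
Position 6 (value -13): max_ending_here = 3, max_so_far = 30
Position 7 (value -19): max_ending_here = -16, max_so_far = 30
Position 8 (value -4): max_ending_here = -4, max_so_far = 30
Position 9 (value 7): max_ending_here = 7, max_so_far = 30

Maximum subarray: [15, -13, 12, 16]
Maximum sum: 30

The maximum subarray is [15, -13, 12, 16] with sum 30. This subarray runs from index 1 to index 4.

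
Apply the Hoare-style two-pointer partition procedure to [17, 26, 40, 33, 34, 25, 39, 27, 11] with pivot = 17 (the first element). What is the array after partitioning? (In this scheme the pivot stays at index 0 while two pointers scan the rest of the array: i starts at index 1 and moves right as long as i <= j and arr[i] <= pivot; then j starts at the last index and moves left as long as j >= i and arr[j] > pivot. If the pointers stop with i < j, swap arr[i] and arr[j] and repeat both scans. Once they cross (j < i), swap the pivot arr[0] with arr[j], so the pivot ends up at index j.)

Hoare-style two-pointer partition with pivot = 17:

Initial array: [17, 26, 40, 33, 34, 25, 39, 27, 11]

Pointers start at i = 1, j = 8.
i stops at index 1 (arr[1]=26 > 17), j stops at index 8 (arr[8]=11 <= 17): swap arr[1] and arr[8], array becomes [17, 11, 40, 33, 34, 25, 39, 27, 26]
i ends at 2, j ends at 1: the pointers have crossed (j < i), so scanning stops.

Swap pivot arr[0] with arr[1] to place pivot at position 1: [11, 17, 40, 33, 34, 25, 39, 27, 26]
Pivot position: 1

After partitioning with pivot 17, the array becomes [11, 17, 40, 33, 34, 25, 39, 27, 26]. The pivot is placed at index 1. All elements to the left of the pivot are <= 17, and all elements to the right are > 17.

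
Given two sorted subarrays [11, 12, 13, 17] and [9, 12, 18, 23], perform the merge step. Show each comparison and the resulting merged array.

Merging process:

Compare 11 vs 9: take 9 from right. Merged: [9]
Compare 11 vs 12: take 11 from left. Merged: [9, 11]
Compare 12 vs 12: take 12 from left. Merged: [9, 11, 12]
Compare 13 vs 12: take 12 from right. Merged: [9, 11, 12, 12]
Compare 13 vs 18: take 13 from left. Merged: [9, 11, 12, 12, 13]
Compare 17 vs 18: take 17 from left. Merged: [9, 11, 12, 12, 13, 17]
Append remaining from right: [18, 23]. Merged: [9, 11, 12, 12, 13, 17, 18, 23]

Final merged array: [9, 11, 12, 12, 13, 17, 18, 23]
Total comparisons: 6

The merged array is [9, 11, 12, 12, 13, 17, 18, 23], requiring 6 comparisons. The merge step runs in O(n) time where n is the total number of elements.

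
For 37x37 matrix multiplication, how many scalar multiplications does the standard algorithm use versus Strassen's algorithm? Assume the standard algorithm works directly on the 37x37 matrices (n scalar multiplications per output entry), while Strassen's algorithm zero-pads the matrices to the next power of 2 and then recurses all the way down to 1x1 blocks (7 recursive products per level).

Matrix multiplication for 37x37 matrices:

Strassen's algorithm requires power-of-2 dimensions. Pad 37x37 to 64x64 (next power of 2).

Standard algorithm: 37^3 = 50653 multiplications
Strassen's algorithm: 7^(log2(64)) = 7^6 = 117649 multiplications
Difference: 50653 - 117649 = -66996 (Strassen uses MORE here due to padding overhead — for small or just-over-power-of-2 n, padding can outweigh the per-level savings)

Standard: 50653 multiplications (37^3). Strassen: 117649 multiplications (7^6, after padding to 64x64). Strassen reduces 8 recursive multiplications to 7 at each level.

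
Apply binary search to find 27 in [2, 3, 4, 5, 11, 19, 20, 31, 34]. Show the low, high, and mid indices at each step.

Binary search for 27 in [2, 3, 4, 5, 11, 19, 20, 31, 34]:

lo=0, hi=8, mid=4, arr[mid]=11 -> 11 < 27, search right half
lo=5, hi=8, mid=6, arr[mid]=20 -> 20 < 27, search right half
lo=7, hi=8, mid=7, arr[mid]=31 -> 31 > 27, search left half
lo=7 > hi=6, target 27 not found

Binary search determines that 27 is not in the array after 3 comparisons. The search space was exhausted without finding the target.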